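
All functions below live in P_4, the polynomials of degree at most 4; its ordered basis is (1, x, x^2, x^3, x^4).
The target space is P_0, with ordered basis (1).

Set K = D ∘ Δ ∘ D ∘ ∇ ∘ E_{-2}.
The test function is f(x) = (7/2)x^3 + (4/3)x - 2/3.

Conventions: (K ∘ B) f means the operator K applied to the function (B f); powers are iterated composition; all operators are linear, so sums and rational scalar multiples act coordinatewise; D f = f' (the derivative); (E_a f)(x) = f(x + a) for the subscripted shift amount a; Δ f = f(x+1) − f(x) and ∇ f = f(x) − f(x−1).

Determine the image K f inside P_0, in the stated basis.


E_{-2} f = (7/2)x^3 - 21x^2 + (130/3)x - 94/3
∇ E_{-2} f = (21/2)x^2 - (105/2)x + 407/6
D ∇ E_{-2} f = 21x - 105/2
Δ D ∇ E_{-2} f = 21
D (Δ ∘ D ∘ ∇) E_{-2} f = 0

g(x) = 0


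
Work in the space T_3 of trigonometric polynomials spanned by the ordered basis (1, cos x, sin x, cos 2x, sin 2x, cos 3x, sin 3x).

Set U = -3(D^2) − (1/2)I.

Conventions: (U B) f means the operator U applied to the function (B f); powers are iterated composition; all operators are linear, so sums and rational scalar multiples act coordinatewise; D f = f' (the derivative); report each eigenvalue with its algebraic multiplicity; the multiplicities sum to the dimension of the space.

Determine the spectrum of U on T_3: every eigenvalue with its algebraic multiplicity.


image of 1: -1/2
image of cos x: (5/2)cos x
image of sin x: (5/2)sin x
image of cos 2x: (23/2)cos 2x
image of sin 2x: (23/2)sin 2x
image of cos 3x: (53/2)cos 3x
image of sin 3x: (53/2)sin 3x
the matrix is diagonal; its diagonal is (-1/2, 5/2, 5/2, 23/2, 23/2, 53/2, 53/2)
for a triangular matrix the eigenvalues are the diagonal entries, with algebraic multiplicity their repetition count

λ = -1/2 (multiplicity 1), λ = 5/2 (multiplicity 2), λ = 23/2 (multiplicity 2), λ = 53/2 (multiplicity 2)


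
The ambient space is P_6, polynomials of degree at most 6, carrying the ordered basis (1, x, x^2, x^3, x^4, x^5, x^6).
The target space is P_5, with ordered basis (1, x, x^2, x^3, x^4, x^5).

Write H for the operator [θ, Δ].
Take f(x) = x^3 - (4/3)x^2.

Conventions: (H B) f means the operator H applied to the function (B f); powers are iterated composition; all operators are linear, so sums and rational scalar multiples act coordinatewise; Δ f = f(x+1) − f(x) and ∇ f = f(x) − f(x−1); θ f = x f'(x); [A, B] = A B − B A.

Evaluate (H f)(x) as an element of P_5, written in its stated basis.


Δ f = 3x^2 + (1/3)x - 1/3
θ Δ f = 6x^2 + (1/3)x
θ f = 3x^3 - (8/3)x^2
Δ θ f = 9x^2 + (11/3)x + 1/3
[θ, Δ] f = -3x^2 - (10/3)x - 1/3

the result is g(x) = -3x^2 - (10/3)x - 1/3


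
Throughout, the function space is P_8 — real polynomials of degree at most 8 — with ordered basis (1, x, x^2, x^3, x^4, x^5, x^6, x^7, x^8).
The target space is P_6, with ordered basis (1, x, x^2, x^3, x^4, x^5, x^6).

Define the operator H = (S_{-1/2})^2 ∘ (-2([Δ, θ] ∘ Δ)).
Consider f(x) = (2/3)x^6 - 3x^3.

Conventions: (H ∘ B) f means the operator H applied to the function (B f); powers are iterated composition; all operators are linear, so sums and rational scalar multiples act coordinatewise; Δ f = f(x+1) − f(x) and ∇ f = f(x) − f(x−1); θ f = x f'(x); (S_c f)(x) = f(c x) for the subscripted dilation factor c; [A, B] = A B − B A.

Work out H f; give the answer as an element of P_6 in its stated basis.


Δ f = 4x^5 + 10x^4 + (40/3)x^3 + x^2 - 5x - 7/3
θ Δ f = 20x^5 + 40x^4 + 40x^3 + 2x^2 - 5x
Δ θ Δ f = 100x^4 + 360x^3 + 560x^2 + 384x + 97
Δ Δ f = 20x^4 + 80x^3 + 140x^2 + 102x + 70/3
θ Δ Δ f = 80x^4 + 240x^3 + 280x^2 + 102x
[Δ, θ] Δ f = 20x^4 + 120x^3 + 280x^2 + 282x + 97
(-2([Δ, θ] ∘ Δ)) f = -40x^4 - 240x^3 - 560x^2 - 564x - 194
S_{-1/2} (-2([Δ, θ] ∘ Δ)) f = -(5/2)x^4 + 30x^3 - 140x^2 + 282x - 194
S_{-1/2} S_{-1/2} (-2([Δ, θ] ∘ Δ)) f = -(5/32)x^4 - (15/4)x^3 - 35x^2 - 141x - 194

g(x) = -(5/32)x^4 - (15/4)x^3 - 35x^2 - 141x - 194


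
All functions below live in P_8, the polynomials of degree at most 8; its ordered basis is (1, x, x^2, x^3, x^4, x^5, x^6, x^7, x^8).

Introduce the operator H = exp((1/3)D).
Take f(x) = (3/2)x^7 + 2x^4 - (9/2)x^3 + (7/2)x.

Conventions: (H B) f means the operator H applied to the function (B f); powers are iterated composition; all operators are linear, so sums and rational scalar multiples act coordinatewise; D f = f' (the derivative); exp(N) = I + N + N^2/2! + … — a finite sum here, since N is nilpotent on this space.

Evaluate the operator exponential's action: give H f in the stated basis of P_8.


the result is g(x) = (3/2)x^7 + (7/2)x^6 + (7/2)x^5 + (71/18)x^4 - (32/27)x^3 - (82/27)x^2 + (1123/486)x + 1495/1458

order-1 term: (7/2)x^6 + (8/3)x^3 - (9/2)x^2 + 7/6
order-2 term: (7/2)x^5 + (4/3)x^2 - (3/2)x
order-3 term: (35/18)x^4 + (8/27)x - 1/6
order-4 term: (35/54)x^3 + 2/81
order-5 term: (7/54)x^2
order-6 term: (7/486)x
order-7 term: 1/1458
the series for exp((1/3)D) f terminates at order 7
exp((1/3)D) f = (3/2)x^7 + (7/2)x^6 + (7/2)x^5 + (71/18)x^4 - (32/27)x^3 - (82/27)x^2 + (1123/486)x + 1495/1458


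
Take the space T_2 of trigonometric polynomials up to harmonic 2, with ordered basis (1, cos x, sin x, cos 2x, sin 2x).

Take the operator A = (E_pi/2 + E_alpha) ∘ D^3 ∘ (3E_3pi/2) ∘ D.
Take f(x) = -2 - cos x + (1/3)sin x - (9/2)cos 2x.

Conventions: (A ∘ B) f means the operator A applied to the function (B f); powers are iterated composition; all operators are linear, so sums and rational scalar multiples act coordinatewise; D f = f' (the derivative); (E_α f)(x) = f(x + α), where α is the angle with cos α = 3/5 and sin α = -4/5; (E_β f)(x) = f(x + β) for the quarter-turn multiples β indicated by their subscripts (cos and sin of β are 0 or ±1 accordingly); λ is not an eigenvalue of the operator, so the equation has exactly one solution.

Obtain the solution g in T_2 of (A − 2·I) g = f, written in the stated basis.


write g with unknown coordinates in the stated basis and equate coefficients in (A − 2·I) g = f
solving from the highest basis element down gives g = 1 + (5/13)cos x + (10/39)sin x - (6687/141412)cos 2x - (1296/35353)sin 2x
check: A g = -(3/13)cos x + (11/13)sin x - (162432/35353)cos 2x - (2592/35353)sin 2x
so A g − 2·g = -2 - cos x + (1/3)sin x - (9/2)cos 2x = f ✓

the result is g(x) = 1 + (5/13)cos x + (10/39)sin x - (6687/141412)cos 2x - (1296/35353)sin 2x


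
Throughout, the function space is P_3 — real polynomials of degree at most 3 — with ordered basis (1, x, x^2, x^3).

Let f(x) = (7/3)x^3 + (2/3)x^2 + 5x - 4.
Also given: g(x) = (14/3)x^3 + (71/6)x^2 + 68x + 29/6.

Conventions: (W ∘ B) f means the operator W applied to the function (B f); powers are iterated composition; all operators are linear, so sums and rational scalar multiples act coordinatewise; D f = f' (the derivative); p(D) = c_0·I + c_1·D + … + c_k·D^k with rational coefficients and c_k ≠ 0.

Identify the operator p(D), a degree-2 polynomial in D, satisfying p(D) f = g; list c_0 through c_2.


D^0 f = (7/3)x^3 + (2/3)x^2 + 5x - 4
D^1 f = 7x^2 + (4/3)x + 5
D^2 f = 14x + 4/3
matching coefficients of g against c_0 f + c_1 Df + … from the top degree down determines the c_i
solution: c_0 = 2, c_1 = 3/2, c_2 = 4

p(D) = 2·I + (3/2)·D + 4·D^2, i.e. c_0 = 2, c_1 = 3/2, c_2 = 4


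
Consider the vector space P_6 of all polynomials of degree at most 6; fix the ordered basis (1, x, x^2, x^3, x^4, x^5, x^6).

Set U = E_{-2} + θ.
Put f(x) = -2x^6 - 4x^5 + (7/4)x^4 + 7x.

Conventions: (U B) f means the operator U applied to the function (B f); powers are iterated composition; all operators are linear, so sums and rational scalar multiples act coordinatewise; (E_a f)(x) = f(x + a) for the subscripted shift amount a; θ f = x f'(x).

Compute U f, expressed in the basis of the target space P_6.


g(x) = -14x^6 - (285/4)x^4 + 146x^3 - 118x^2 + 22x + 14

E_{-2} f = -2x^6 + 20x^5 - (313/4)x^4 + 146x^3 - 118x^2 + 15x + 14
θ f = -12x^6 - 20x^5 + 7x^4 + 7x
(E_{-2} + θ) f = -14x^6 - (285/4)x^4 + 146x^3 - 118x^2 + 22x + 14


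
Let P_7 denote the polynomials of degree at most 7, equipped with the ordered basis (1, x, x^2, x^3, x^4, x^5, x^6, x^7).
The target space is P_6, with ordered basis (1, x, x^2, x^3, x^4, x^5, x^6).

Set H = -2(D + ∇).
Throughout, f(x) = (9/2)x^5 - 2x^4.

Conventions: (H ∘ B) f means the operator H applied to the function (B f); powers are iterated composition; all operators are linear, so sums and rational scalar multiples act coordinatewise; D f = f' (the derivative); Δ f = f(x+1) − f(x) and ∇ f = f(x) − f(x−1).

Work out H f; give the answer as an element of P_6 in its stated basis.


the image equals g(x) = -90x^4 + 122x^3 - 114x^2 + 61x - 13

D f = (45/2)x^4 - 8x^3
∇ f = (45/2)x^4 - 53x^3 + 57x^2 - (61/2)x + 13/2
(D + ∇) f = 45x^4 - 61x^3 + 57x^2 - (61/2)x + 13/2
(-2(D + ∇)) f = -90x^4 + 122x^3 - 114x^2 + 61x - 13


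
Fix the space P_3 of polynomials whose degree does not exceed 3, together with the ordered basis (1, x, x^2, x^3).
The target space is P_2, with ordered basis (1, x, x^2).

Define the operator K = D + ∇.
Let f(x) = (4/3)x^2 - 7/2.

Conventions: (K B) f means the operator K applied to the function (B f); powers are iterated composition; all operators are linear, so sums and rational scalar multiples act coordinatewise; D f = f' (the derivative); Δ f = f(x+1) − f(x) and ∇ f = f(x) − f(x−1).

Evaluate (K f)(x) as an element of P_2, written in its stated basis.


D f = (8/3)x
∇ f = (8/3)x - 4/3
(D + ∇) f = (16/3)x - 4/3

the result is g(x) = (16/3)x - 4/3


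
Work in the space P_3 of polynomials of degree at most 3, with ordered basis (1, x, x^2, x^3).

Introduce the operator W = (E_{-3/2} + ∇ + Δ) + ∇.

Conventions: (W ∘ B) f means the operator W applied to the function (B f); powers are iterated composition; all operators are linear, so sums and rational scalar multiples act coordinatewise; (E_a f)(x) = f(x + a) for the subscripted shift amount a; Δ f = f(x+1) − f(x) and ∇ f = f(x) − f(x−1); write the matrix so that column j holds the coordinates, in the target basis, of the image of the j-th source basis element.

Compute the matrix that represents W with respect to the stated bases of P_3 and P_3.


the matrix is [[1, 3/2, 5/4, -3/8]; [0, 1, 3, 15/4]; [0, 0, 1, 9/2]; [0, 0, 0, 1]] (rows listed top to bottom)

image of 1: 1
image of x: x + 3/2
image of x^2: x^2 + 3x + 5/4
image of x^3: x^3 + (9/2)x^2 + (15/4)x - 3/8
each image's coordinates form column j of the matrix


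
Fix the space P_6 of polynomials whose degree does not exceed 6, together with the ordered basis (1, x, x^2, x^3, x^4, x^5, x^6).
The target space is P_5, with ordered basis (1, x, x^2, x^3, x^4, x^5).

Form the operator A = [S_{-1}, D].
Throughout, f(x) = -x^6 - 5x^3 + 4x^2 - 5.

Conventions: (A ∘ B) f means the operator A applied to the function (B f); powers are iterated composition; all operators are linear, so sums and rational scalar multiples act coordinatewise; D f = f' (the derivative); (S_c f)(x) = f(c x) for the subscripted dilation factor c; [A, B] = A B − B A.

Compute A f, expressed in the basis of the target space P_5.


D f = -6x^5 - 15x^2 + 8x
S_{-1} D f = 6x^5 - 15x^2 - 8x
S_{-1} f = -x^6 + 5x^3 + 4x^2 - 5
D S_{-1} f = -6x^5 + 15x^2 + 8x
[S_{-1}, D] f = 12x^5 - 30x^2 - 16x

the image equals g(x) = 12x^5 - 30x^2 - 16x


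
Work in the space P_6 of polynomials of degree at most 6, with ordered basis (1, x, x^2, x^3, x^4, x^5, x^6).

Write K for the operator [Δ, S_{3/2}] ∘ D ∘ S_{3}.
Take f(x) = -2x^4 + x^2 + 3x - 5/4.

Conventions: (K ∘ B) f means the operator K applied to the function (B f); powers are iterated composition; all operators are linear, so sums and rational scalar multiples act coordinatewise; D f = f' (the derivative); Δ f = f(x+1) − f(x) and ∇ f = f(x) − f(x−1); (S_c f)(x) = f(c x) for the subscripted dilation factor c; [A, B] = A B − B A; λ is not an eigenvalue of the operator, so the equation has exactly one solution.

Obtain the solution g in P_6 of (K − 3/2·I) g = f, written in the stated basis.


write g with unknown coordinates in the stated basis and equate coefficients in (K − 3/2·I) g = f
solving from the highest basis element down gives g = (4/3)x^4 + (2914/3)x^2 + 1618x + 39077/6
check: K g = 1458x^2 + 2430x + 9768
so K g − 3/2·g = -2x^4 + x^2 + 3x - 5/4 = f ✓

the result is g(x) = (4/3)x^4 + (2914/3)x^2 + 1618x + 39077/6


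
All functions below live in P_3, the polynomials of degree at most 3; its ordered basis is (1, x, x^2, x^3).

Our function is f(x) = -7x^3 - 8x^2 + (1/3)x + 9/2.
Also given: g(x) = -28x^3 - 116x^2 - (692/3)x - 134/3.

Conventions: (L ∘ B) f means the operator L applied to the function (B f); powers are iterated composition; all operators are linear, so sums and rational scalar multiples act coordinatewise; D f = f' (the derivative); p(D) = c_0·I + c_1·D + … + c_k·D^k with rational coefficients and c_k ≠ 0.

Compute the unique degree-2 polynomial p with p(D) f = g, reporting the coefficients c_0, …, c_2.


p(D) = 4·I + 4·D + 4·D^2, i.e. c_0 = 4, c_1 = 4, c_2 = 4

D^0 f = -7x^3 - 8x^2 + (1/3)x + 9/2
D^1 f = -21x^2 - 16x + 1/3
D^2 f = -42x - 16
matching coefficients of g against c_0 f + c_1 Df + … from the top degree down determines the c_i
solution: c_0 = 4, c_1 = 4, c_2 = 4


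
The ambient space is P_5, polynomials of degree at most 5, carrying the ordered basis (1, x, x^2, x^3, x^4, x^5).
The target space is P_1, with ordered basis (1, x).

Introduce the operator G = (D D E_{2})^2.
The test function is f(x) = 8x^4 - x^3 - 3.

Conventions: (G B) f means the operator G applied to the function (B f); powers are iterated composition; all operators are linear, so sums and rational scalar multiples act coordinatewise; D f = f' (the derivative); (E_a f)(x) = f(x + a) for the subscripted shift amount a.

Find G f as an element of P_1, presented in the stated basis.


g(x) = 192

E_{2} f = 8x^4 + 63x^3 + 186x^2 + 244x + 117
D E_{2} f = 32x^3 + 189x^2 + 372x + 244
D D E_{2} f = 96x^2 + 378x + 372
E_{2} (D D E_{2}) f = 96x^2 + 762x + 1512
D E_{2} (D D E_{2}) f = 192x + 762
D D E_{2} (D D E_{2}) f = 192


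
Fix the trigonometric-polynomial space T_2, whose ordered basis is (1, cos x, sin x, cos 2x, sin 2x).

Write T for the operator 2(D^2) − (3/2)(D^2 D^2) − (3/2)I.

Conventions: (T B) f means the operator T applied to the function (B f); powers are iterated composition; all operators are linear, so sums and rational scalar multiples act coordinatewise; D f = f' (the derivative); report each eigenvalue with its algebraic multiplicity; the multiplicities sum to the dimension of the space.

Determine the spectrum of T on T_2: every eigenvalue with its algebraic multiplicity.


λ = -67/2 (multiplicity 2), λ = -5 (multiplicity 2), λ = -3/2 (multiplicity 1)

image of 1: -3/2
image of cos x: -5cos x
image of sin x: -5sin x
image of cos 2x: -(67/2)cos 2x
image of sin 2x: -(67/2)sin 2x
the matrix is diagonal; its diagonal is (-3/2, -5, -5, -67/2, -67/2)
for a triangular matrix the eigenvalues are the diagonal entries, with algebraic multiplicity their repetition count


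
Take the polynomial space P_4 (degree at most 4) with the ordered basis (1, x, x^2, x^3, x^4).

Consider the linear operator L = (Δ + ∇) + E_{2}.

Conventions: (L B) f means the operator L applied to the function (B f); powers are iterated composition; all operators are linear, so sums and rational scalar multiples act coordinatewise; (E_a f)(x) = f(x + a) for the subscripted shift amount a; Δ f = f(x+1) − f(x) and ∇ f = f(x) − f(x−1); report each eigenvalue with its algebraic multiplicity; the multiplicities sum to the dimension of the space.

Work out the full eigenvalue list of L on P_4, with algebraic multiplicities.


image of 1: 1
image of x: x + 4
image of x^2: x^2 + 8x + 4
image of x^3: x^3 + 12x^2 + 12x + 10
image of x^4: x^4 + 16x^3 + 24x^2 + 40x + 16
the matrix is upper triangular; its diagonal is (1, 1, 1, 1, 1)
for a triangular matrix the eigenvalues are the diagonal entries, with algebraic multiplicity their repetition count

λ = 1 (multiplicity 5)


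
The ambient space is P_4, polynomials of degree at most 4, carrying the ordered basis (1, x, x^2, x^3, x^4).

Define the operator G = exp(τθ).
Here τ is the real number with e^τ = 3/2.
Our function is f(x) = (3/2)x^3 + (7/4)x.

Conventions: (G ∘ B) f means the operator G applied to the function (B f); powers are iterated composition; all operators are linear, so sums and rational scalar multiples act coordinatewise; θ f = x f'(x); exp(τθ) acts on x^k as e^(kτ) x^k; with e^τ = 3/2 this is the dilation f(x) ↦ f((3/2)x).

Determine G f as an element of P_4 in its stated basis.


g(x) = (81/16)x^3 + (21/8)x

exp(τθ) x^k = e^(kτ) x^k; with e^τ = 3/2 this sends x^k to (3/2)^k x^k
x ↦ 3/2 x
x^3 ↦ 27/8 x^3
applying this coordinatewise to f: exp(τθ) f = (81/16)x^3 + (21/8)x


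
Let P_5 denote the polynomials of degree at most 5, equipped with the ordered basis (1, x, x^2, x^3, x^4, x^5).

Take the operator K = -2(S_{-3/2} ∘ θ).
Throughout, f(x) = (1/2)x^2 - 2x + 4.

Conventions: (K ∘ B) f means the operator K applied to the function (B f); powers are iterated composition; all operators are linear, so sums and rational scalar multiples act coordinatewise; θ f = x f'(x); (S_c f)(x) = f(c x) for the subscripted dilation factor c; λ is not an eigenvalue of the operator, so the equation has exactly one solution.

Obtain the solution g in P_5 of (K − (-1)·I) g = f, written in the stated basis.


write g with unknown coordinates in the stated basis and equate coefficients in (K − (-1)·I) g = f
solving from the highest basis element down gives g = -(1/16)x^2 - (1/2)x + 4
check: K g = (9/16)x^2 - (3/2)x
so K g − (-1)·g = (1/2)x^2 - 2x + 4 = f ✓

g(x) = -(1/16)x^2 - (1/2)x + 4


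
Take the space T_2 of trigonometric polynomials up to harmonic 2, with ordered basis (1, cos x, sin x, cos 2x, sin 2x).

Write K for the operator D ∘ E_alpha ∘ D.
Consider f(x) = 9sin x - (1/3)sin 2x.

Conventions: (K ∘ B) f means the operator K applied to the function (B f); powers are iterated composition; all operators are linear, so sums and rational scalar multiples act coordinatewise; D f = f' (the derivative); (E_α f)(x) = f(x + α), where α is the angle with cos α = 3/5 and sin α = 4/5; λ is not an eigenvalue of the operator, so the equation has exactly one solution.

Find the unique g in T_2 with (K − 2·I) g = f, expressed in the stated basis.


write g with unknown coordinates in the stated basis and equate coefficients in (K − 2·I) g = f
solving from the highest basis element down gives g = (36/37)cos x - (117/37)sin x - (8/97)cos 2x + (11/582)sin 2x
check: K g = (72/37)cos x + (99/37)sin x - (16/97)cos 2x - (86/291)sin 2x
so K g − 2·g = 9sin x - (1/3)sin 2x = f ✓

the result is g(x) = (36/37)cos x - (117/37)sin x - (8/97)cos 2x + (11/582)sin 2x


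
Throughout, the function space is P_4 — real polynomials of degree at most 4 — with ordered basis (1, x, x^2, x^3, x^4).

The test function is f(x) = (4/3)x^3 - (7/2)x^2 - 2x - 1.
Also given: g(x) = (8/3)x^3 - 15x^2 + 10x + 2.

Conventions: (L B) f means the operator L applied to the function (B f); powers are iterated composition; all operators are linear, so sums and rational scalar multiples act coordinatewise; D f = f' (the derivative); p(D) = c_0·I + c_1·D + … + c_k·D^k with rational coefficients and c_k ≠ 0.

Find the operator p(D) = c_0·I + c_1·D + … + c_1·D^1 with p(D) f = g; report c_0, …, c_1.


p(D) = 2·I − 2·D, i.e. c_0 = 2, c_1 = -2

D^0 f = (4/3)x^3 - (7/2)x^2 - 2x - 1
D^1 f = 4x^2 - 7x - 2
matching coefficients of g against c_0 f + c_1 Df + … from the top degree down determines the c_i
solution: c_0 = 2, c_1 = -2


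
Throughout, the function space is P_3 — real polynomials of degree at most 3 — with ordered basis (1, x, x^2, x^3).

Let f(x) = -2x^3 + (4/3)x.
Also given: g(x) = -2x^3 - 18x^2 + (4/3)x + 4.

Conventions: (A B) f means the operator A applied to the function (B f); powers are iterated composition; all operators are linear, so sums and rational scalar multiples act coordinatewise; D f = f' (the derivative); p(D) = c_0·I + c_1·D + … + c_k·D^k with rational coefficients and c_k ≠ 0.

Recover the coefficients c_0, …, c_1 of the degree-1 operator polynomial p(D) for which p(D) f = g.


c_0 = 1, c_1 = 3

D^0 f = -2x^3 + (4/3)x
D^1 f = -6x^2 + 4/3
matching coefficients of g against c_0 f + c_1 Df + … from the top degree down determines the c_i
solution: c_0 = 1, c_1 = 3


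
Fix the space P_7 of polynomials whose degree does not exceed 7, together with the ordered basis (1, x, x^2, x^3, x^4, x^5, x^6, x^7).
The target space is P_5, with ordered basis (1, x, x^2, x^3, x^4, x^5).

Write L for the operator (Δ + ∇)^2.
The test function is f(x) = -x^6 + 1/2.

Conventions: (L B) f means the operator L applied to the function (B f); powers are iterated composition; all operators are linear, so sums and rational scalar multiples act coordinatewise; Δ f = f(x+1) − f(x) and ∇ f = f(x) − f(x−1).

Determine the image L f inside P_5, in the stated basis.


Δ f = -6x^5 - 15x^4 - 20x^3 - 15x^2 - 6x - 1
∇ f = -6x^5 + 15x^4 - 20x^3 + 15x^2 - 6x + 1
(Δ + ∇) f = -12x^5 - 40x^3 - 12x
Δ (Δ + ∇) f = -60x^4 - 120x^3 - 240x^2 - 180x - 64
∇ (Δ + ∇) f = -60x^4 + 120x^3 - 240x^2 + 180x - 64
(Δ + ∇) (Δ + ∇) f = -120x^4 - 480x^2 - 128

the result is g(x) = -120x^4 - 480x^2 - 128


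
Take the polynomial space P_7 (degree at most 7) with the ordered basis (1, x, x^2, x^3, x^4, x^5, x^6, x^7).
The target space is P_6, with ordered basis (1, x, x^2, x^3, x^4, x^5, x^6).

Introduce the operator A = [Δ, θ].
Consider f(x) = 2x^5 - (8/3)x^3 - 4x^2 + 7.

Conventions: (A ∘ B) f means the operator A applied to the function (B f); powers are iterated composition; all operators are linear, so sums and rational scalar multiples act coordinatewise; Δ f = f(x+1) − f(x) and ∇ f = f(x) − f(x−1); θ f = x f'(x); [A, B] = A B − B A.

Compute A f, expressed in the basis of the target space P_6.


the result is g(x) = 10x^4 + 40x^3 + 52x^2 + 16x - 6

θ f = 10x^5 - 8x^3 - 8x^2
Δ θ f = 50x^4 + 100x^3 + 76x^2 + 10x - 6
Δ f = 10x^4 + 20x^3 + 12x^2 - 6x - 14/3
θ Δ f = 40x^4 + 60x^3 + 24x^2 - 6x
[Δ, θ] f = 10x^4 + 40x^3 + 52x^2 + 16x - 6


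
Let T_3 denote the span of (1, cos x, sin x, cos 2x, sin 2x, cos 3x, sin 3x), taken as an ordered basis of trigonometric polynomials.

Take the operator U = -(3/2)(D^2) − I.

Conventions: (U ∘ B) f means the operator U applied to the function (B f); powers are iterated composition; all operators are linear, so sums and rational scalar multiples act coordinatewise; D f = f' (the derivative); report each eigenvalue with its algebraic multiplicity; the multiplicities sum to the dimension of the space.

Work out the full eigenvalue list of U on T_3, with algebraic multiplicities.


image of 1: -1
image of cos x: (1/2)cos x
image of sin x: (1/2)sin x
image of cos 2x: 5cos 2x
image of sin 2x: 5sin 2x
image of cos 3x: (25/2)cos 3x
image of sin 3x: (25/2)sin 3x
the matrix is diagonal; its diagonal is (-1, 1/2, 1/2, 5, 5, 25/2, 25/2)
for a triangular matrix the eigenvalues are the diagonal entries, with algebraic multiplicity their repetition count

λ = -1 (multiplicity 1), λ = 1/2 (multiplicity 2), λ = 5 (multiplicity 2), λ = 25/2 (multiplicity 2)


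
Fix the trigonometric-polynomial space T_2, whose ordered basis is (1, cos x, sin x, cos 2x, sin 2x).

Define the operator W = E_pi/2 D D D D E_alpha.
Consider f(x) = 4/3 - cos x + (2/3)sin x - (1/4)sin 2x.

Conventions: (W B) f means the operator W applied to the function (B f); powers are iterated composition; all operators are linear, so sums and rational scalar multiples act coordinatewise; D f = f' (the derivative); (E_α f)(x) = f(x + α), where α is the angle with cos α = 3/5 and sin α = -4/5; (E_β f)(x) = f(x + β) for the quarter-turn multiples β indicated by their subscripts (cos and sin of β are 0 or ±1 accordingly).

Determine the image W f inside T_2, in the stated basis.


the image equals g(x) = -(2/5)cos x + (17/15)sin x - (96/25)cos 2x - (28/25)sin 2x

E_alpha f = 4/3 - (17/15)cos x - (2/5)sin x + (6/25)cos 2x + (7/100)sin 2x
D E_alpha f = -(2/5)cos x + (17/15)sin x + (7/50)cos 2x - (12/25)sin 2x
D D E_alpha f = (17/15)cos x + (2/5)sin x - (24/25)cos 2x - (7/25)sin 2x
D (D D E_alpha) f = (2/5)cos x - (17/15)sin x - (14/25)cos 2x + (48/25)sin 2x
D (D D D E_alpha) f = -(17/15)cos x - (2/5)sin x + (96/25)cos 2x + (28/25)sin 2x
E_pi/2 D (D D D E_alpha) f = -(2/5)cos x + (17/15)sin x - (96/25)cos 2x - (28/25)sin 2x


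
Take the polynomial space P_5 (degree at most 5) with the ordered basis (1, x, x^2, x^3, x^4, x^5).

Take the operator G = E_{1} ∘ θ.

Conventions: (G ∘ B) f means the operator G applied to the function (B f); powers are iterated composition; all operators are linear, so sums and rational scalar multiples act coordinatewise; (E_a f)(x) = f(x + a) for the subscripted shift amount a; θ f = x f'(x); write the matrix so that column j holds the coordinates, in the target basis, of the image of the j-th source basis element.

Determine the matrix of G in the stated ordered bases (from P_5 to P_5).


the matrix is [[0, 1, 2, 3, 4, 5]; [0, 1, 4, 9, 16, 25]; [0, 0, 2, 9, 24, 50]; [0, 0, 0, 3, 16, 50]; [0, 0, 0, 0, 4, 25]; [0, 0, 0, 0, 0, 5]] (rows listed top to bottom)

image of 1: 0
image of x: x + 1
image of x^2: 2x^2 + 4x + 2
image of x^3: 3x^3 + 9x^2 + 9x + 3
image of x^4: 4x^4 + 16x^3 + 24x^2 + 16x + 4
image of x^5: 5x^5 + 25x^4 + 50x^3 + 50x^2 + 25x + 5
each image's coordinates form column j of the matrix


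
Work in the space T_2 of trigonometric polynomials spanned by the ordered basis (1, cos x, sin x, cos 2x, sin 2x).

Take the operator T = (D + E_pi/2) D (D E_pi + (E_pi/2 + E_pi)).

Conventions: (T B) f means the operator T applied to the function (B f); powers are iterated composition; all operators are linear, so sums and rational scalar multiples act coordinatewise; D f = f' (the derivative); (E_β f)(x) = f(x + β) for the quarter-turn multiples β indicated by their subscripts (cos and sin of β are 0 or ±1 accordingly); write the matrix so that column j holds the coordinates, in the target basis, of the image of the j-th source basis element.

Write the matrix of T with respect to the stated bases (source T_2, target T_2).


the matrix is [[0, 0, 0, 0, 0]; [0, 2, 0, 0, 0]; [0, 0, 2, 0, 0]; [0, 0, 0, 4, -8]; [0, 0, 0, 8, 4]] (rows listed top to bottom)

image of 1: 0
image of cos x: 2cos x
image of sin x: 2sin x
image of cos 2x: 4cos 2x + 8sin 2x
image of sin 2x: -8cos 2x + 4sin 2x
each image's coordinates form column j of the matrix


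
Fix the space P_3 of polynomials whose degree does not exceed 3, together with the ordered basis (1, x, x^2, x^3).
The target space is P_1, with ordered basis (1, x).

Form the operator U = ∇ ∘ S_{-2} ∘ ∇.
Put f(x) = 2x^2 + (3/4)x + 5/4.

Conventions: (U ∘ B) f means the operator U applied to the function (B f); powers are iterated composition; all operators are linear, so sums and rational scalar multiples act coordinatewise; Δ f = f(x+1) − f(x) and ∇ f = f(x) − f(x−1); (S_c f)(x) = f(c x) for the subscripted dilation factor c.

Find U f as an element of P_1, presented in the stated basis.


the image equals g(x) = -8

∇ f = 4x - 5/4
S_{-2} ∇ f = -8x - 5/4
∇ S_{-2} ∇ f = -8


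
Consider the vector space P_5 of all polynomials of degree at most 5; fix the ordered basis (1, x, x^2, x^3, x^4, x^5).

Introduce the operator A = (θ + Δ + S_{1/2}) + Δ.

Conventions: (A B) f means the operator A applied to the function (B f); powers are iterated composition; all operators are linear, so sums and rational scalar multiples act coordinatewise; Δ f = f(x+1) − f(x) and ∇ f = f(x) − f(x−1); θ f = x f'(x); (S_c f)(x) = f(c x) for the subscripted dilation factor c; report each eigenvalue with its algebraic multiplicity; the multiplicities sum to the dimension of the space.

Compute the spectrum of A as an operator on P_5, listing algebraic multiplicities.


λ = 1 (multiplicity 1), λ = 3/2 (multiplicity 1), λ = 9/4 (multiplicity 1), λ = 25/8 (multiplicity 1), λ = 65/16 (multiplicity 1), λ = 161/32 (multiplicity 1)

image of 1: 1
image of x: (3/2)x + 2
image of x^2: (9/4)x^2 + 4x + 2
image of x^3: (25/8)x^3 + 6x^2 + 6x + 2
image of x^4: (65/16)x^4 + 8x^3 + 12x^2 + 8x + 2
image of x^5: (161/32)x^5 + 10x^4 + 20x^3 + 20x^2 + 10x + 2
the matrix is upper triangular; its diagonal is (1, 3/2, 9/4, 25/8, 65/16, 161/32)
for a triangular matrix the eigenvalues are the diagonal entries, with algebraic multiplicity their repetition count


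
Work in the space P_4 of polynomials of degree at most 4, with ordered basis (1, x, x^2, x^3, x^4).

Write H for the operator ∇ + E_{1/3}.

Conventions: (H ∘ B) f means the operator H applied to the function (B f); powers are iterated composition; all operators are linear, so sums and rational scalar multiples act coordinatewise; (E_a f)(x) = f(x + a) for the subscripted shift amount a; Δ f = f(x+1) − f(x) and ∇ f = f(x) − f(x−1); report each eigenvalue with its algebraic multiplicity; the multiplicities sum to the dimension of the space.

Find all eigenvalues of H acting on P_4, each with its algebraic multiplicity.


image of 1: 1
image of x: x + 4/3
image of x^2: x^2 + (8/3)x - 8/9
image of x^3: x^3 + 4x^2 - (8/3)x + 28/27
image of x^4: x^4 + (16/3)x^3 - (16/3)x^2 + (112/27)x - 80/81
the matrix is upper triangular; its diagonal is (1, 1, 1, 1, 1)
for a triangular matrix the eigenvalues are the diagonal entries, with algebraic multiplicity their repetition count

λ = 1 (multiplicity 5)


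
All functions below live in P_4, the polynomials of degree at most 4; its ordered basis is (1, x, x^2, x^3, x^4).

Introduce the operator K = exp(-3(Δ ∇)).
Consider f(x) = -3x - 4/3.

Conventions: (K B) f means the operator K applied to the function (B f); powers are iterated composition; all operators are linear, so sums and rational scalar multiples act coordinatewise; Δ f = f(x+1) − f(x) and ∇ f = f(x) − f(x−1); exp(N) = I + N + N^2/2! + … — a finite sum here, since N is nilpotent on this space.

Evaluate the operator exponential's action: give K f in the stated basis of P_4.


g(x) = -3x - 4/3

the series for exp(-3(Δ ∇)) f terminates at order 0
exp(-3(Δ ∇)) f = -3x - 4/3


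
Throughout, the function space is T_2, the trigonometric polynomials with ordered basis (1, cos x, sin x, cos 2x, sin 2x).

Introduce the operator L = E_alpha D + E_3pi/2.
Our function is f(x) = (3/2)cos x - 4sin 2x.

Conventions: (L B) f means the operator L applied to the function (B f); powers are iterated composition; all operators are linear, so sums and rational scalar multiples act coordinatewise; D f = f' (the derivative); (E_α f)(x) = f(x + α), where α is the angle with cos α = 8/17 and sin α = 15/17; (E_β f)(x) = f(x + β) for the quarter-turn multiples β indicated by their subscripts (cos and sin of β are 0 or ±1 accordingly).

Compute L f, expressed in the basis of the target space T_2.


D f = -(3/2)sin x - 8cos 2x
E_alpha D f = -(45/34)cos x - (12/17)sin x + (1288/289)cos 2x + (1920/289)sin 2x
E_3pi/2 f = (3/2)sin x + 4sin 2x
(E_alpha D + E_3pi/2) f = -(45/34)cos x + (27/34)sin x + (1288/289)cos 2x + (3076/289)sin 2x

the image equals g(x) = -(45/34)cos x + (27/34)sin x + (1288/289)cos 2x + (3076/289)sin 2x


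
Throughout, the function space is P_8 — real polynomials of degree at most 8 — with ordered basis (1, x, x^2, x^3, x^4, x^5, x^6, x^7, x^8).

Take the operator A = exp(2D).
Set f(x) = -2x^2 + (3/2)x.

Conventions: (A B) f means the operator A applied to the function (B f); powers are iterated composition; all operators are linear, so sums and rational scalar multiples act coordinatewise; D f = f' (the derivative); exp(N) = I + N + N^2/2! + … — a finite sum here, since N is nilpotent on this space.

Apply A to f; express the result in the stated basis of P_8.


order-1 term: -8x + 3
order-2 term: -8
the series for exp(2D) f terminates at order 2
exp(2D) f = -2x^2 - (13/2)x - 5

the image equals g(x) = -2x^2 - (13/2)x - 5


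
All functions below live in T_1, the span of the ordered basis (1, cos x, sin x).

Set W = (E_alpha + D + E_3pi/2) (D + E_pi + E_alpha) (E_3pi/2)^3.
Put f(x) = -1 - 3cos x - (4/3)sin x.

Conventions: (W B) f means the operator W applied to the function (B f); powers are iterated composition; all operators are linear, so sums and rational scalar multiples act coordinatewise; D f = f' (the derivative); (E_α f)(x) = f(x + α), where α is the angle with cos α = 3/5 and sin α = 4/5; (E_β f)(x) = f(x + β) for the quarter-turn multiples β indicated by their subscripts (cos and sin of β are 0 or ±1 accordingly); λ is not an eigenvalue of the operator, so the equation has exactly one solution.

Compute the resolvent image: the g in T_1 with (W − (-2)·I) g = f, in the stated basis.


the result is g(x) = -1/6 - (149/109)cos x + (254/327)sin x

write g with unknown coordinates in the stated basis and equate coefficients in (W − (-2)·I) g = f
solving from the highest basis element down gives g = -1/6 - (149/109)cos x + (254/327)sin x
check: W g = -2/3 - (29/109)cos x - (944/327)sin x
so W g − (-2)·g = -1 - 3cos x - (4/3)sin x = f ✓


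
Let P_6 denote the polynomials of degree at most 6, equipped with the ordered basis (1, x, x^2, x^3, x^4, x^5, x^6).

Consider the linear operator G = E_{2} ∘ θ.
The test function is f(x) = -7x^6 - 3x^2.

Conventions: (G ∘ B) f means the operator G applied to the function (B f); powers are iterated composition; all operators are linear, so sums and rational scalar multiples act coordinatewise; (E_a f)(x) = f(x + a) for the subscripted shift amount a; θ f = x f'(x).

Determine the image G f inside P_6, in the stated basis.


θ f = -42x^6 - 6x^2
E_{2} θ f = -42x^6 - 504x^5 - 2520x^4 - 6720x^3 - 10086x^2 - 8088x - 2712

the result is g(x) = -42x^6 - 504x^5 - 2520x^4 - 6720x^3 - 10086x^2 - 8088x - 2712


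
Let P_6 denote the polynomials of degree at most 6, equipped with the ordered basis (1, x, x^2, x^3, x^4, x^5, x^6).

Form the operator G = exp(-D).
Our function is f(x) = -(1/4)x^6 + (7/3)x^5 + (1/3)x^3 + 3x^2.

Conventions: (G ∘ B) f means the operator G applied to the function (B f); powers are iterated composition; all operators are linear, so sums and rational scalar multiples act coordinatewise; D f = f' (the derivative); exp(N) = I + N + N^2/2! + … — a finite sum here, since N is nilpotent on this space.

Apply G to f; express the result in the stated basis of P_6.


the image equals g(x) = -(1/4)x^6 + (23/6)x^5 - (185/12)x^4 + (86/3)x^3 - (301/12)x^2 + (49/6)x + 1/12

order-1 term: (3/2)x^5 - (35/3)x^4 - x^2 - 6x
order-2 term: -(15/4)x^4 + (70/3)x^3 + x + 3
order-3 term: 5x^3 - (70/3)x^2 - 1/3
order-4 term: -(15/4)x^2 + (35/3)x
order-5 term: (3/2)x - 7/3
order-6 term: -1/4
the series for exp(-D) f terminates at order 6
exp(-D) f = -(1/4)x^6 + (23/6)x^5 - (185/12)x^4 + (86/3)x^3 - (301/12)x^2 + (49/6)x + 1/12


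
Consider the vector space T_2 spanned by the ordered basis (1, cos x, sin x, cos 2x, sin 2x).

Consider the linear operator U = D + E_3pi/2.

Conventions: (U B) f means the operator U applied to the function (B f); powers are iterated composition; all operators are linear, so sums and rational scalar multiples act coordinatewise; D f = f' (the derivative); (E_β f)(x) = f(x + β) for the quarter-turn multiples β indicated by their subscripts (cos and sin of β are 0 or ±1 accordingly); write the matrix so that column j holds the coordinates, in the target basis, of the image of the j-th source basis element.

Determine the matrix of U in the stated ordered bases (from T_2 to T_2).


image of 1: 1
image of cos x: 0
image of sin x: 0
image of cos 2x: -cos 2x - 2sin 2x
image of sin 2x: 2cos 2x - sin 2x
each image's coordinates form column j of the matrix

the matrix is [[1, 0, 0, 0, 0]; [0, 0, 0, 0, 0]; [0, 0, 0, 0, 0]; [0, 0, 0, -1, 2]; [0, 0, 0, -2, -1]] (rows listed top to bottom)


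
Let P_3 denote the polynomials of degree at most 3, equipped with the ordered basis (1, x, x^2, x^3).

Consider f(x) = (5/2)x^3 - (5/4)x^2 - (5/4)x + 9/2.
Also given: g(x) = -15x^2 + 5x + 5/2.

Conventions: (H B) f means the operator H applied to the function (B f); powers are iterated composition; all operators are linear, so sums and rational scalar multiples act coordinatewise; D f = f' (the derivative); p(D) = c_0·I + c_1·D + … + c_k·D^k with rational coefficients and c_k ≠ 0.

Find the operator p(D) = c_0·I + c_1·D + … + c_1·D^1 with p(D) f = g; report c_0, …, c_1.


D^0 f = (5/2)x^3 - (5/4)x^2 - (5/4)x + 9/2
D^1 f = (15/2)x^2 - (5/2)x - 5/4
matching coefficients of g against c_0 f + c_1 Df + … from the top degree down determines the c_i
solution: c_0 = 0, c_1 = -2

p(D) = -2·D, i.e. c_0 = 0, c_1 = -2


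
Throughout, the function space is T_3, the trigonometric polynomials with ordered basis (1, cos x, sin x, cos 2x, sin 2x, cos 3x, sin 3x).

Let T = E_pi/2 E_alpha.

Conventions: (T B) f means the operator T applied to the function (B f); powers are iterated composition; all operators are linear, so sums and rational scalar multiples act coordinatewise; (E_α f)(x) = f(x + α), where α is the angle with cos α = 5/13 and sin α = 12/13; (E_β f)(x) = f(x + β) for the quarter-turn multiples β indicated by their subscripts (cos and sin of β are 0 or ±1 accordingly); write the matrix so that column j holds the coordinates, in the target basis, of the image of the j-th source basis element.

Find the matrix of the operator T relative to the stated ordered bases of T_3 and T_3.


the matrix is [[1, 0, 0, 0, 0, 0, 0]; [0, -12/13, 5/13, 0, 0, 0, 0]; [0, -5/13, -12/13, 0, 0, 0, 0]; [0, 0, 0, 119/169, -120/169, 0, 0]; [0, 0, 0, 120/169, 119/169, 0, 0]; [0, 0, 0, 0, 0, -828/2197, 2035/2197]; [0, 0, 0, 0, 0, -2035/2197, -828/2197]] (rows listed top to bottom)

image of 1: 1
image of cos x: -(12/13)cos x - (5/13)sin x
image of sin x: (5/13)cos x - (12/13)sin x
image of cos 2x: (119/169)cos 2x + (120/169)sin 2x
image of sin 2x: -(120/169)cos 2x + (119/169)sin 2x
image of cos 3x: -(828/2197)cos 3x - (2035/2197)sin 3x
image of sin 3x: (2035/2197)cos 3x - (828/2197)sin 3x
each image's coordinates form column j of the matrix


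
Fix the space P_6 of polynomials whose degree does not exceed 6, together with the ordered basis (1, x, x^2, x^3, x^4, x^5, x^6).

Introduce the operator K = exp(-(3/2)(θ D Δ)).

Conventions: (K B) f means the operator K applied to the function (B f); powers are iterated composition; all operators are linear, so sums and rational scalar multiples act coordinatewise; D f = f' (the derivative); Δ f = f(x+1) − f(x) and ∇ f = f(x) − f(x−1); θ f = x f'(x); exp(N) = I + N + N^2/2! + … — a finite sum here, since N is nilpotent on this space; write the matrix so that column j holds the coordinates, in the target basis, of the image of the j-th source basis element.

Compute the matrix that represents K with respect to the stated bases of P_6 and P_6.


image of 1: 1
image of x: x
image of x^2: x^2
image of x^3: x^3 - 9x
image of x^4: x^4 - 36x^2 - 18x
image of x^5: x^5 - 90x^3 - 90x^2 + 375x
image of x^6: x^6 - 180x^4 - 270x^3 + 3060x^2 + 2790x
each image's coordinates form column j of the matrix

the matrix is [[1, 0, 0, 0, 0, 0, 0]; [0, 1, 0, -9, -18, 375, 2790]; [0, 0, 1, 0, -36, -90, 3060]; [0, 0, 0, 1, 0, -90, -270]; [0, 0, 0, 0, 1, 0, -180]; [0, 0, 0, 0, 0, 1, 0]; [0, 0, 0, 0, 0, 0, 1]] (rows listed top to bottom)


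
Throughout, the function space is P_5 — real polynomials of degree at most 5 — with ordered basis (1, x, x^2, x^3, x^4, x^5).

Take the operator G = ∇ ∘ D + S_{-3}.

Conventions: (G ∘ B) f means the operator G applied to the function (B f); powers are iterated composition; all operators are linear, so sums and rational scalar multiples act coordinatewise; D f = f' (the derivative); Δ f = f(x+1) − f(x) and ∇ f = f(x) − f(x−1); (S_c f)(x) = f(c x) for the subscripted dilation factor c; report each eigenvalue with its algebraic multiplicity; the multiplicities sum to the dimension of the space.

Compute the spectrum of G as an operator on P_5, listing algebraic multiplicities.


image of 1: 1
image of x: -3x
image of x^2: 9x^2 + 2
image of x^3: -27x^3 + 6x - 3
image of x^4: 81x^4 + 12x^2 - 12x + 4
image of x^5: -243x^5 + 20x^3 - 30x^2 + 20x - 5
the matrix is upper triangular; its diagonal is (1, -3, 9, -27, 81, -243)
for a triangular matrix the eigenvalues are the diagonal entries, with algebraic multiplicity their repetition count

λ = -243 (multiplicity 1), λ = -27 (multiplicity 1), λ = -3 (multiplicity 1), λ = 1 (multiplicity 1), λ = 9 (multiplicity 1), λ = 81 (multiplicity 1)
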